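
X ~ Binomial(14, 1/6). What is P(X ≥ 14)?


P(X ≥ 14) = Σ P(X=i) for i=14..14
P(X=14) = 1/78364164096
Sum = 1/78364164096

P(X ≥ 14) = 1/78364164096 ≈ 0.00%


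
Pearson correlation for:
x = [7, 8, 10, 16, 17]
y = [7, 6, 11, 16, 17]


n=5, Σx=58, Σy=57, Σxy=752, Σx²=758, Σy²=751
r = (5×752 - 58×57)/√((5×758 - 58²)(5×751 - 57²))
= 454/√(426×506) = 454/√215556 ≈ 454/464.2801 ≈ 0.9779

r ≈ 0.9779


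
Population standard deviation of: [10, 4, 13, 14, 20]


Mean = 61/5
  (10-61/5)²=121/25
  (4-61/5)²=1681/25
  (13-61/5)²=16/25
  (14-61/5)²=81/25
  (20-61/5)²=1521/25
Σ(x-μ)² = 684/5
σ² = (684/5)/5 = 684/25

σ = √(684/25) ≈ 5.2307


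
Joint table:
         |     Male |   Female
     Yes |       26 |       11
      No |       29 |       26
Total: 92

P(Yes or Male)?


P(Yes∨Male) = P(Yes) + P(Male) - P(Yes∧Male)
= (37 + 55 - 26)/92 = 66/92 = 33/46

P = 33/46 ≈ 71.74%


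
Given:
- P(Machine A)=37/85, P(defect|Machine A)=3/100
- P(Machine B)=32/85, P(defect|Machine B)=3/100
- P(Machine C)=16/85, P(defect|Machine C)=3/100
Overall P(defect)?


P(B) = Σ P(B|Aᵢ)×P(Aᵢ)
  3/100×37/85 = 111/8500
  3/100×32/85 = 24/2125
  3/100×16/85 = 12/2125
Sum = 3/100

P(defect) = 3/100 ≈ 3.00%


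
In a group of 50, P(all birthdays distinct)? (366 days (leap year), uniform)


P(all different) = Π(366-i)/366 for i=0..49
= (366/366)×(365/366)×...×(317/366)
= 0.029927

P ≈ 0.0299 ≈ 2.99%


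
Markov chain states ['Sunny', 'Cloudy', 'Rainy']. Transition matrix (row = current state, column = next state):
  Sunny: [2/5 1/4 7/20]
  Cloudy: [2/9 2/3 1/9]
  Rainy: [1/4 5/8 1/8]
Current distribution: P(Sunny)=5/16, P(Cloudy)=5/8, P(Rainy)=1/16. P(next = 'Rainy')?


P(next=Rainy) = Σᵢ P(now=i)×P(i→Rainy)
= 5/16×7/20 + 5/8×1/9 + 1/16×1/8
= 7/64 + 5/72 + 1/128 = 215/1152

P = 215/1152 ≈ 0.1866


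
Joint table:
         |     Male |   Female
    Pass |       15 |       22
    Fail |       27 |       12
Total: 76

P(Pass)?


P(Pass) = (15+22)/76 = 37/76

P(Pass) = 37/76 ≈ 48.68%


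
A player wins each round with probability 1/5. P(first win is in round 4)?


Geometric: P(X=4) = (1-p)^(k-1)×p = (4/5)^3×1/5 = 64/625

P(X=4) = 64/625 ≈ 10.24%


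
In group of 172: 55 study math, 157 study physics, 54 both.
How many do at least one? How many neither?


|A∪B| = 55+157-54 = 158
Neither = 172-158 = 14

At least one: 158; Neither: 14


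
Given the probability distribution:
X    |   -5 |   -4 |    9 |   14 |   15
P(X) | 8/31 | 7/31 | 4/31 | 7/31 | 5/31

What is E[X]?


E[X] = Σ x·P(X=x)
= (-5)×(8/31) + (-4)×(7/31) + (9)×(4/31) + (14)×(7/31) + (15)×(5/31)
= 141/31

E[X] = 141/31


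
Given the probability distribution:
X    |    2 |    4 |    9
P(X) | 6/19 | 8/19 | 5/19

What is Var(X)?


E[X] = 89/19
E[X²] = 557/19
Var(X) = E[X²] - (E[X])² = 557/19 - 7921/361 = 2662/361

Var(X) = 2662/361 ≈ 7.3740


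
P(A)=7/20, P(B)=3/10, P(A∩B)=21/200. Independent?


P(A)×P(B) = 21/200
P(A∩B) = 21/200
Equal ✓ → Independent

Yes, independent


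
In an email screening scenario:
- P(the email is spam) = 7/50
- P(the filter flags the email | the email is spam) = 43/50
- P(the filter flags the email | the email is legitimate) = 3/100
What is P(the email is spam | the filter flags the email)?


Using Bayes' theorem:
P(A|B) = P(B|A)·P(A) / P(B)

P(the filter flags the email) = 43/50 × 7/50 + 3/100 × 43/50
= 301/2500 + 129/5000 = 731/5000

P(the email is spam|the filter flags the email) = (301/2500) / (731/5000) = 14/17

P(the email is spam|the filter flags the email) = 14/17 ≈ 82.35%


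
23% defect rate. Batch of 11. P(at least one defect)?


P(all good) = (77/100)^11 = 564154396389137449973/10000000000000000000000
P(≥1 defect) = 9435845603610862550027/10000000000000000000000

P = 9435845603610862550027/10000000000000000000000 ≈ 94.36%


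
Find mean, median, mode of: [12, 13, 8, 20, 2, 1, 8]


Sorted: [1, 2, 8, 8, 12, 13, 20]
Mean = 64/7
Median = 8
Freq: {12: 1, 13: 1, 8: 2, 20: 1, 2: 1, 1: 1}
Mode: [8]

Mean=64/7, Median=8, Mode=8


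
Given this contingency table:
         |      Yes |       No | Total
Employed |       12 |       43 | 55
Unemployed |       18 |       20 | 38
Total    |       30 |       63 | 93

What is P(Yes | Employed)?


P(Yes | Employed) = 12/(12+43) = 12/55

P(Yes|Employed) = 12/55 ≈ 21.82%


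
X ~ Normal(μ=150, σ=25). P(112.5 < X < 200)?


z₁=(112.5-150)/25=-1.5, z₂=(200-150)/25=2.0
P = Φ(2.0) - Φ(-1.5) = 0.977250 - 0.066807 = 0.910443 ≈ 0.9104

P(112.5 < X < 200) ≈ 0.9104


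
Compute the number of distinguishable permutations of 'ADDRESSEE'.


Letters: 9, freq: {'A': 1, 'D': 2, 'R': 1, 'E': 3, 'S': 2}
9!/(1!×2!×1!×3!×2!) = 362880/24 = 15120

15120


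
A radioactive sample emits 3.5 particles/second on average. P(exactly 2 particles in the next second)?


Poisson(λ=3.5): P(X=2) = e^(-λ)×λ^k/k!
= e^(-3.5) × 3.5^2 / 2!
≈ 0.03019738342 × 12.25 / 2 ≈ 0.184959

P(X=2) ≈ 0.184959 ≈ 18.50%


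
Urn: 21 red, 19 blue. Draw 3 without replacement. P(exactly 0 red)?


Hypergeometric: C(21,0)×C(19,3)/C(40,3)
= 1×969/9880 = 51/520

P(X=0) = 51/520 ≈ 9.81%


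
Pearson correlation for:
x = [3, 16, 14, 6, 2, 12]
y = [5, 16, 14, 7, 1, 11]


n=6, Σx=53, Σy=54, Σxy=643, Σx²=645, Σy²=648
r = (6×643 - 53×54)/√((6×645 - 53²)(6×648 - 54²))
= 996/√(1061×972) = 996/√1031292 ≈ 996/1015.5255 ≈ 0.9808

r ≈ 0.9808


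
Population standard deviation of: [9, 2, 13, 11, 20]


Mean = 55/5 = 11
  (9-11)²=4
  (2-11)²=81
  (13-11)²=4
  (11-11)²=0
  (20-11)²=81
Σ(x-μ)² = 170
σ² = 170/5 = 34

σ = √(34) ≈ 5.8310


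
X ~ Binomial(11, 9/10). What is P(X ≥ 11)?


P(X ≥ 11) = Σ P(X=i) for i=11..11
P(X=11) = 31381059609/100000000000
Sum = 31381059609/100000000000

P(X ≥ 11) = 31381059609/100000000000 ≈ 31.38%


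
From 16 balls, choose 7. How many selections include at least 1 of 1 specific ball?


Complement: C(16,7) - C(15,7) = 11440 - 6435 = 5005

5005


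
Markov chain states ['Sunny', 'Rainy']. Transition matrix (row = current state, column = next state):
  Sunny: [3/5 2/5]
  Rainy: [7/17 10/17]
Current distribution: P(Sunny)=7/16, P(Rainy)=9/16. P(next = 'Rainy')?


P(next=Rainy) = Σᵢ P(now=i)×P(i→Rainy)
= 7/16×2/5 + 9/16×10/17
= 7/40 + 45/136 = 43/85

P = 43/85 ≈ 0.5059


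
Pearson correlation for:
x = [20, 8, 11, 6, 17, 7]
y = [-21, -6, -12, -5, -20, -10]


n=6, Σx=69, Σy=-74, Σxy=-1040, Σx²=959, Σy²=1146
r = (6×(-1040) - 69×(-74))/√((6×959 - 69²)(6×1146 - (-74)²))
= -1134/√(993×1400) = -1134/√1390200 ≈ -1134/1179.0674 ≈ -0.9618

r ≈ -0.9618


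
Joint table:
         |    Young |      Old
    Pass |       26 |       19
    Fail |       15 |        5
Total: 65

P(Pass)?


P(Pass) = (26+19)/65 = 45/65 = 9/13

P(Pass) = 9/13 ≈ 69.23%


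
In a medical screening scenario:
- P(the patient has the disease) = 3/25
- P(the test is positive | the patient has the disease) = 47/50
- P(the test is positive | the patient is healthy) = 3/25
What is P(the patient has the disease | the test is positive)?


Using Bayes' theorem:
P(A|B) = P(B|A)·P(A) / P(B)

P(the test is positive) = 47/50 × 3/25 + 3/25 × 22/25
= 141/1250 + 66/625 = 273/1250

P(the patient has the disease|the test is positive) = (141/1250) / (273/1250) = 47/91

P(the patient has the disease|the test is positive) = 47/91 ≈ 51.65%


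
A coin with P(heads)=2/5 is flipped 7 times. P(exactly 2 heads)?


Binomial: P(X=2) = C(7,2)×p^2×(1-p)^5
= 21 × 4/25 × 243/3125 = 20412/78125

P(X=2) = 20412/78125 ≈ 26.13%


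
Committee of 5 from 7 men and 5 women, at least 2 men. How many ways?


Count by #men:
  2M,3W: C(7,2)×C(5,3)=210
  3M,2W: C(7,3)×C(5,2)=350
  4M,1W: C(7,4)×C(5,1)=175
  5M,0W: C(7,5)×C(5,0)=21
Total = 756

756


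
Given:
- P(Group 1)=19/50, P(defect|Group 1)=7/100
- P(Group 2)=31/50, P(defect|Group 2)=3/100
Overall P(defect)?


P(B) = Σ P(B|Aᵢ)×P(Aᵢ)
  7/100×19/50 = 133/5000
  3/100×31/50 = 93/5000
Sum = 113/2500

P(defect) = 113/2500 ≈ 4.52%


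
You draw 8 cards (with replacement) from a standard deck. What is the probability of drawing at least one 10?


P(not a 10) = 48/52 = 12/13
P(none in 8 draws) = (12/13)^8 = 429981696/815730721
P(≥1 10) = 1 - 429981696/815730721 = 385749025/815730721

P = 385749025/815730721 ≈ 47.29%


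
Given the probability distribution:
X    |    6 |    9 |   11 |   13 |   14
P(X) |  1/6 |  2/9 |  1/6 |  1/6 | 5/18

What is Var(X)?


E[X] = 98/9
E[X²] = 1141/9
Var(X) = E[X²] - (E[X])² = 1141/9 - 9604/81 = 665/81

Var(X) = 665/81 ≈ 8.2099


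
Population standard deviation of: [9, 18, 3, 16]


Mean = 46/4 = 23/2
  (9-23/2)²=25/4
  (18-23/2)²=169/4
  (3-23/2)²=289/4
  (16-23/2)²=81/4
Σ(x-μ)² = 141
σ² = 141/4

σ = √(141/4) ≈ 5.9372


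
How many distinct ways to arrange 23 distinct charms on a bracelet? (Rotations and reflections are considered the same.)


Free circular arrangements: rotations and reflections both identified.
(n-1)!/2 = 22!/2 = 1124000727777607680000/2 = 562000363888803840000

562000363888803840000


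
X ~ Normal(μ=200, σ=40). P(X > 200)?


z = (200-200)/40 = 0.0
P(X > 200) = 1 - P(Z ≤ 0.0) = 1 - 0.5000 = 0.5000

P(X > 200) ≈ 0.5000


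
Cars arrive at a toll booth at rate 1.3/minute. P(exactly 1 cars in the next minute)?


Poisson(λ=1.3): P(X=1) = e^(-λ)×λ^k/k!
= e^(-1.3) × 1.3^1 / 1!
≈ 0.272531793 × 1.3 / 1 ≈ 0.354291

P(X=1) ≈ 0.354291 ≈ 35.43%


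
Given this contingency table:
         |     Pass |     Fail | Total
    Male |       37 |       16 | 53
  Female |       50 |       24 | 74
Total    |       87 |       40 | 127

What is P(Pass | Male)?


P(Pass | Male) = 37/(37+16) = 37/53

P(Pass|Male) = 37/53 ≈ 69.81%


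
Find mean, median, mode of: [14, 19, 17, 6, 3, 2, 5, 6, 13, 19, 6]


Sorted: [2, 3, 5, 6, 6, 6, 13, 14, 17, 19, 19]
Mean = 110/11 = 10
Median = 6
Freq: {14: 1, 19: 2, 17: 1, 6: 3, 3: 1, 2: 1, 5: 1, 13: 1}
Mode: [6]

Mean=10, Median=6, Mode=6


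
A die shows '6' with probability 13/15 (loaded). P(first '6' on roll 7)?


Geometric: P(X=7) = (1-p)^(k-1)×p = (2/15)^6×13/15 = 832/170859375

P(X=7) = 832/170859375 ≈ 0.00%


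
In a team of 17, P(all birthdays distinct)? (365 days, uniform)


P(all different) = Π(365-i)/365 for i=0..16
= (365/365)×(364/365)×...×(349/365)
= 0.684992

P ≈ 0.6850 ≈ 68.50%


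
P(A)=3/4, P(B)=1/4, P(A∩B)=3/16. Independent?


P(A)×P(B) = 3/16
P(A∩B) = 3/16
Equal ✓ → Independent

Yes, independent


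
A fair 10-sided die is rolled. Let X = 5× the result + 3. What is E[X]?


E[die] = (1+10)/2 = 11/2
E[X] = 5×11/2 + 3 = 61/2

E[X] = 61/2


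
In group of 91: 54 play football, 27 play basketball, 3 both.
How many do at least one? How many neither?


|A∪B| = 54+27-3 = 78
Neither = 91-78 = 13

At least one: 78; Neither: 13


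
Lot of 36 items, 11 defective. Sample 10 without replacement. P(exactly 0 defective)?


Hypergeometric: C(11,0)×C(25,10)/C(36,10)
= 1×3268760/254186856 = 2185/169911

P(X=0) = 2185/169911 ≈ 1.29%


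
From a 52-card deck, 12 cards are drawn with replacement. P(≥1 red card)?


P(not a red card) = 26/52 = 1/2
P(none in 12 draws) = (1/2)^12 = 1/4096
P(≥1 red card) = 1 - 1/4096 = 4095/4096

P = 4095/4096 ≈ 99.98%


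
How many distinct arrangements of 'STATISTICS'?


Letters: 10, freq: {'S': 3, 'T': 3, 'A': 1, 'I': 2, 'C': 1}
10!/(3!×3!×1!×2!×1!) = 3628800/72 = 50400

50400


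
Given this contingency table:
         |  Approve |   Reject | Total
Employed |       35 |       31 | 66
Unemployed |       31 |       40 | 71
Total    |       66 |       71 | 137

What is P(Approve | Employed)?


P(Approve | Employed) = 35/(35+31) = 35/66

P(Approve|Employed) = 35/66 ≈ 53.03%


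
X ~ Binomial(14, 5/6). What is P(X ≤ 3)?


P(X ≤ 3) = Σ P(X=i) for i=0..3
P(X=0) = 1/78364164096
P(X=1) = 35/39182082048
P(X=2) = 2275/78364164096
P(X=3) = 11375/19591041024
Sum = 23923/39182082048

P(X ≤ 3) = 23923/39182082048 ≈ 0.00%


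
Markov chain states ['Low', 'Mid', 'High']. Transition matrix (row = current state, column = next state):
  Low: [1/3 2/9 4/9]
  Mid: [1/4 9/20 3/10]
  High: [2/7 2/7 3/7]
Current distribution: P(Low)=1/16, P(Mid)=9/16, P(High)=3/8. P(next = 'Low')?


P(next=Low) = Σᵢ P(now=i)×P(i→Low)
= 1/16×1/3 + 9/16×1/4 + 3/8×2/7
= 1/48 + 9/64 + 3/28 = 361/1344

P = 361/1344 ≈ 0.2686


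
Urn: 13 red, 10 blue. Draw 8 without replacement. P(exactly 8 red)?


Hypergeometric: C(13,8)×C(10,0)/C(23,8)
= 1287×1/490314 = 39/14858

P(X=8) = 39/14858 ≈ 0.26%


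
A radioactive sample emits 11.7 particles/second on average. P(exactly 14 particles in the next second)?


Poisson(λ=11.7): P(X=14) = e^(-λ)×λ^k/k!
= e^(-11.7) × 11.7^14 / 14!
≈ 8.293819161e-06 × 9.00745423927e+14 / 87178291200 ≈ 0.085694

P(X=14) ≈ 0.085694 ≈ 8.57%


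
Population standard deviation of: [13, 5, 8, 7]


Mean = 33/4
  (13-33/4)²=361/16
  (5-33/4)²=169/16
  (8-33/4)²=1/16
  (7-33/4)²=25/16
Σ(x-μ)² = 139/4
σ² = (139/4)/4 = 139/16

σ = √(139/16) ≈ 2.9475


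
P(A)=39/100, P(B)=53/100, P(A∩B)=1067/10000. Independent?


P(A)×P(B) = 2067/10000
P(A∩B) = 1067/10000
Not equal → NOT independent

No, not independent


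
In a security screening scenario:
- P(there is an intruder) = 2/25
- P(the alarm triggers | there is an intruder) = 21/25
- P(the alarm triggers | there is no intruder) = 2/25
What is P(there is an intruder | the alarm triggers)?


Using Bayes' theorem:
P(A|B) = P(B|A)·P(A) / P(B)

P(the alarm triggers) = 21/25 × 2/25 + 2/25 × 23/25
= 42/625 + 46/625 = 88/625

P(there is an intruder|the alarm triggers) = (42/625) / (88/625) = 21/44

P(there is an intruder|the alarm triggers) = 21/44 ≈ 47.73%


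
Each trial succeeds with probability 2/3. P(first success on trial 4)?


Geometric: P(X=4) = (1-p)^(k-1)×p = (1/3)^3×2/3 = 2/81

P(X=4) = 2/81 ≈ 2.47%


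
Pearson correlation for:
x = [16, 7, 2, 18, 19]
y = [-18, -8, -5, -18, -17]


n=5, Σx=62, Σy=-66, Σxy=-1001, Σx²=994, Σy²=1026
r = (5×(-1001) - 62×(-66))/√((5×994 - 62²)(5×1026 - (-66)²))
= -913/√(1126×774) = -913/√871524 ≈ -913/933.5545 ≈ -0.9780

r ≈ -0.9780


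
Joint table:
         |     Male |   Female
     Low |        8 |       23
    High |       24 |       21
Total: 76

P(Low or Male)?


P(Low∨Male) = P(Low) + P(Male) - P(Low∧Male)
= (31 + 32 - 8)/76 = 55/76

P = 55/76 ≈ 72.37%


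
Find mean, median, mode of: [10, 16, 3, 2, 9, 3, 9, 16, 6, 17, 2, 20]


Sorted: [2, 2, 3, 3, 6, 9, 9, 10, 16, 16, 17, 20]
Mean = 113/12
Median = 9
Freq: {10: 1, 16: 2, 3: 2, 2: 2, 9: 2, 6: 1, 17: 1, 20: 1}
Mode: [2, 3, 9, 16]

Mean=113/12, Median=9, Mode=[2, 3, 9, 16]


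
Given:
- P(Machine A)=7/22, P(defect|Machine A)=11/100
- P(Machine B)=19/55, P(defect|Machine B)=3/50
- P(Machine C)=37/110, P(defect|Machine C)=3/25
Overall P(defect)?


P(B) = Σ P(B|Aᵢ)×P(Aᵢ)
  11/100×7/22 = 7/200
  3/50×19/55 = 57/2750
  3/25×37/110 = 111/2750
Sum = 1057/11000

P(defect) = 1057/11000 ≈ 9.61%


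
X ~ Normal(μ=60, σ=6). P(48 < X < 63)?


z₁=(48-60)/6=-2.0, z₂=(63-60)/6=0.5
P = Φ(0.5) - Φ(-2.0) = 0.691462 - 0.022750 = 0.668712 ≈ 0.6687

P(48 < X < 63) ≈ 0.6687


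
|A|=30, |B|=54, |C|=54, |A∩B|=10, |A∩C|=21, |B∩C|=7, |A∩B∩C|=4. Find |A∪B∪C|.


|A∪B∪C| = 30+54+54-10-21-7+4 = 104

|A∪B∪C| = 104


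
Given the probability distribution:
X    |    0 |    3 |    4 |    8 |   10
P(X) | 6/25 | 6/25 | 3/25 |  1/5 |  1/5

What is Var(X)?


E[X] = 24/5
E[X²] = 922/25
Var(X) = E[X²] - (E[X])² = 922/25 - 576/25 = 346/25

Var(X) = 346/25 ≈ 13.8400


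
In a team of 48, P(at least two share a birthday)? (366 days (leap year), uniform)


P(all different) = Π(366-i)/366 for i=0..47
= 0.039768
P(match) = 1 - 0.039768 = 0.960232

P ≈ 0.9602 ≈ 96.02%


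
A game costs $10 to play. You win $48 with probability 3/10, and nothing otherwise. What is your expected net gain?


E[gain] = (48-10)×3/10 + (-10)×7/10
= 57/5 - 7 = 22/5

Expected net gain = $22/5 ≈ $4.40


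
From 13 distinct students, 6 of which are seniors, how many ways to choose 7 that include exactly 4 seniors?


Choose 4 of the 6 seniors and 3 of the other 7 students:
C(6,4)×C(7,3) = 15×35 = 525

525


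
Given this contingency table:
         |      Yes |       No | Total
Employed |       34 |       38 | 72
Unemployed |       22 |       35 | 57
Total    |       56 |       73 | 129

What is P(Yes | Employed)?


P(Yes | Employed) = 34/(34+38) = 34/72 = 17/36

P(Yes|Employed) = 17/36 ≈ 47.22%


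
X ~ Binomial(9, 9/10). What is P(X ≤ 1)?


P(X ≤ 1) = Σ P(X=i) for i=0..1
P(X=0) = 1/1000000000
P(X=1) = 81/1000000000
Sum = 41/500000000

P(X ≤ 1) = 41/500000000 ≈ 0.00%


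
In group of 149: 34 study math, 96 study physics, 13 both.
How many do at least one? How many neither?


|A∪B| = 34+96-13 = 117
Neither = 149-117 = 32

At least one: 117; Neither: 32


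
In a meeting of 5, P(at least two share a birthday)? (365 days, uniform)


P(all different) = Π(365-i)/365 for i=0..4
= 0.972864
P(match) = 1 - 0.972864 = 0.027136

P ≈ 0.0271 ≈ 2.71%


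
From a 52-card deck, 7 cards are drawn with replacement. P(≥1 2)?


P(not a 2) = 48/52 = 12/13
P(none in 7 draws) = (12/13)^7 = 35831808/62748517
P(≥1 2) = 1 - 35831808/62748517 = 26916709/62748517

P = 26916709/62748517 ≈ 42.90%


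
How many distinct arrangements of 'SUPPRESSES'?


Letters: 10, freq: {'S': 4, 'U': 1, 'P': 2, 'R': 1, 'E': 2}
10!/(4!×1!×2!×1!×2!) = 3628800/96 = 37800

37800


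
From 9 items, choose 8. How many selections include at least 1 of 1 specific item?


Complement: C(9,8) - C(8,8) = 9 - 1 = 8

8


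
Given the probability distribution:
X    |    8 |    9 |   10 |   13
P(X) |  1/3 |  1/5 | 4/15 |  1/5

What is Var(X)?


E[X] = 146/15
E[X²] = 98
Var(X) = E[X²] - (E[X])² = 98 - 21316/225 = 734/225

Var(X) = 734/225 ≈ 3.2622


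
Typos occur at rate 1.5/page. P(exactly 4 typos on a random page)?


Poisson(λ=1.5): P(X=4) = e^(-λ)×λ^k/k!
= e^(-1.5) × 1.5^4 / 4!
≈ 0.2231301601 × 5.0625 / 24 ≈ 0.047067

P(X=4) ≈ 0.047067 ≈ 4.71%


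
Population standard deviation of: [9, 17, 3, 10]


Mean = 39/4
  (9-39/4)²=9/16
  (17-39/4)²=841/16
  (3-39/4)²=729/16
  (10-39/4)²=1/16
Σ(x-μ)² = 395/4
σ² = (395/4)/4 = 395/16

σ = √(395/16) ≈ 4.9687


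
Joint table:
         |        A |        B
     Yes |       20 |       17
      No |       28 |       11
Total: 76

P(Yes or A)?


P(Yes∨A) = P(Yes) + P(A) - P(Yes∧A)
= (37 + 48 - 20)/76 = 65/76

P = 65/76 ≈ 85.53%


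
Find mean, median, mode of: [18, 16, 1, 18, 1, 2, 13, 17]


Sorted: [1, 1, 2, 13, 16, 17, 18, 18]
Mean = 86/8 = 43/4
Median = 29/2
Freq: {18: 2, 16: 1, 1: 2, 2: 1, 13: 1, 17: 1}
Mode: [1, 18]

Mean=43/4, Median=29/2, Mode=[1, 18]


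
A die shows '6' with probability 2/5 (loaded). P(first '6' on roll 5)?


Geometric: P(X=5) = (1-p)^(k-1)×p = (3/5)^4×2/5 = 162/3125

P(X=5) = 162/3125 ≈ 5.18%


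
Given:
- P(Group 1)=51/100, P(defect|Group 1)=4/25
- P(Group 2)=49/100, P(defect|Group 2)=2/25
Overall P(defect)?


P(B) = Σ P(B|Aᵢ)×P(Aᵢ)
  4/25×51/100 = 51/625
  2/25×49/100 = 49/1250
Sum = 151/1250

P(defect) = 151/1250 ≈ 12.08%


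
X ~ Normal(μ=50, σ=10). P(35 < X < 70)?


z₁=(35-50)/10=-1.5, z₂=(70-50)/10=2.0
P = Φ(2.0) - Φ(-1.5) = 0.977250 - 0.066807 = 0.910443 ≈ 0.9104

P(35 < X < 70) ≈ 0.9104


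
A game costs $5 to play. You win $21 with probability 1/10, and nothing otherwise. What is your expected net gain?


E[gain] = (21-5)×1/10 + (-5)×9/10
= 8/5 - 9/2 = -29/10

Expected net gain = $-29/10 ≈ $-2.90


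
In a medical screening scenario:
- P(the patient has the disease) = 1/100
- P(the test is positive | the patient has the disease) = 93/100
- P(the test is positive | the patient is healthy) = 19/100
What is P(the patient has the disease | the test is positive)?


Using Bayes' theorem:
P(A|B) = P(B|A)·P(A) / P(B)

P(the test is positive) = 93/100 × 1/100 + 19/100 × 99/100
= 93/10000 + 1881/10000 = 987/5000

P(the patient has the disease|the test is positive) = (93/10000) / (987/5000) = 31/658

P(the patient has the disease|the test is positive) = 31/658 ≈ 4.71%


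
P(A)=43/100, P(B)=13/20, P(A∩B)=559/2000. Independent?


P(A)×P(B) = 559/2000
P(A∩B) = 559/2000
Equal ✓ → Independent

Yes, independent


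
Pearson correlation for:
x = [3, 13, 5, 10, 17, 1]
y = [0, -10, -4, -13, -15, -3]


n=6, Σx=49, Σy=-45, Σxy=-538, Σx²=593, Σy²=519
r = (6×(-538) - 49×(-45))/√((6×593 - 49²)(6×519 - (-45)²))
= -1023/√(1157×1089) = -1023/√1259973 ≈ -1023/1122.4852 ≈ -0.9114

r ≈ -0.9114


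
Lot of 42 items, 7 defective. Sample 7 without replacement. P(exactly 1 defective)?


Hypergeometric: C(7,1)×C(35,6)/C(42,7)
= 7×1623160/26978328 = 1420265/3372291

P(X=1) = 1420265/3372291 ≈ 42.12%


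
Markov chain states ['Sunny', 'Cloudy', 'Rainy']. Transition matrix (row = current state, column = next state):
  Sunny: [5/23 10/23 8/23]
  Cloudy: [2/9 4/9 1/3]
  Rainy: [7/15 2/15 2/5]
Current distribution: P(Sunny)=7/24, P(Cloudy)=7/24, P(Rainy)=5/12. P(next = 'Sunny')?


P(next=Sunny) = Σᵢ P(now=i)×P(i→Sunny)
= 7/24×5/23 + 7/24×2/9 + 5/12×7/15
= 35/552 + 7/108 + 7/36 = 1603/4968

P = 1603/4968 ≈ 0.3227


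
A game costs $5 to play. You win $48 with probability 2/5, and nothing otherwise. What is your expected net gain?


E[gain] = (48-5)×2/5 + (-5)×3/5
= 86/5 - 3 = 71/5

Expected net gain = $71/5 ≈ $14.20


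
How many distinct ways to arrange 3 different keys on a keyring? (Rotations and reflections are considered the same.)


Free circular arrangements: rotations and reflections both identified.
(n-1)!/2 = 2!/2 = 2/2 = 1

1


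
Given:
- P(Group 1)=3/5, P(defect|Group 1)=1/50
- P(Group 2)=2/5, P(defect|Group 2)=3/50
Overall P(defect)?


P(B) = Σ P(B|Aᵢ)×P(Aᵢ)
  1/50×3/5 = 3/250
  3/50×2/5 = 3/125
Sum = 9/250

P(defect) = 9/250 ≈ 3.60%


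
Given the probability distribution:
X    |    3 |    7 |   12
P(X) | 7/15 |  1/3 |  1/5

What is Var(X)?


E[X] = 92/15
E[X²] = 148/3
Var(X) = E[X²] - (E[X])² = 148/3 - 8464/225 = 2636/225

Var(X) = 2636/225 ≈ 11.7156


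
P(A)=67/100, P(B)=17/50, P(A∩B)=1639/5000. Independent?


P(A)×P(B) = 1139/5000
P(A∩B) = 1639/5000
Not equal → NOT independent

No, not independent


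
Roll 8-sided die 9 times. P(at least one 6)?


P(no 6)^9 = (7/8)^9 = 40353607/134217728
P(≥1) = 1 - 40353607/134217728 = 93864121/134217728

P = 93864121/134217728 ≈ 69.93%


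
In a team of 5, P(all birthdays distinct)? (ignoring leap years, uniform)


P(all different) = Π(365-i)/365 for i=0..4
= (365/365)×(364/365)×...×(361/365)
= 0.972864

P ≈ 0.9729 ≈ 97.29%


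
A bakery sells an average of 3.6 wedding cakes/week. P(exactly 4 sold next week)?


Poisson(λ=3.6): P(X=4) = e^(-λ)×λ^k/k!
= e^(-3.6) × 3.6^4 / 4!
≈ 0.02732372245 × 167.9616 / 24 ≈ 0.191222

P(X=4) ≈ 0.191222 ≈ 19.12%


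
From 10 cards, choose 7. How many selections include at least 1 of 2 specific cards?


Complement: C(10,7) - C(8,7) = 120 - 8 = 112

112


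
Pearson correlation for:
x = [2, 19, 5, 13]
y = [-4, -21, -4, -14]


n=4, Σx=39, Σy=-43, Σxy=-609, Σx²=559, Σy²=669
r = (4×(-609) - 39×(-43))/√((4×559 - 39²)(4×669 - (-43)²))
= -759/√(715×827) = -759/√591305 ≈ -759/768.9636 ≈ -0.9870

r ≈ -0.9870


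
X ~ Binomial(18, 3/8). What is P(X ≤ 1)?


P(X ≤ 1) = Σ P(X=i) for i=0..1
P(X=0) = 3814697265625/18014398509481984
P(X=1) = 20599365234375/9007199254740992
Sum = 45013427734375/18014398509481984

P(X ≤ 1) = 45013427734375/18014398509481984 ≈ 0.25%


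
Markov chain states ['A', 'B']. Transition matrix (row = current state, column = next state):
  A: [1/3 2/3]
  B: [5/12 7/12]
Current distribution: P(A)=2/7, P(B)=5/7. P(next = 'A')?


P(next=A) = Σᵢ P(now=i)×P(i→A)
= 2/7×1/3 + 5/7×5/12
= 2/21 + 25/84 = 11/28

P = 11/28 ≈ 0.3929


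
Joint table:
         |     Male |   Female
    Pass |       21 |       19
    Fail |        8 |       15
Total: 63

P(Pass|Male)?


P(Pass|Male) = 21/(21+8) = 21/29

P = 21/29 ≈ 72.41%


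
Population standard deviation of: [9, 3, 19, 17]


Mean = 48/4 = 12
  (9-12)²=9
  (3-12)²=81
  (19-12)²=49
  (17-12)²=25
Σ(x-μ)² = 164
σ² = 164/4 = 41

σ = √(41) ≈ 6.4031


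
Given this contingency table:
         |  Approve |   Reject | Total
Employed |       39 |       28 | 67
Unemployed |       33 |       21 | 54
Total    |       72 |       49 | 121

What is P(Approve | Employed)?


P(Approve | Employed) = 39/(39+28) = 39/67

P(Approve|Employed) = 39/67 ≈ 58.21%


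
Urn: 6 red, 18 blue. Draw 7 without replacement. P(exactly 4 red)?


Hypergeometric: C(6,4)×C(18,3)/C(24,7)
= 15×816/346104 = 170/4807

P(X=4) = 170/4807 ≈ 3.54%


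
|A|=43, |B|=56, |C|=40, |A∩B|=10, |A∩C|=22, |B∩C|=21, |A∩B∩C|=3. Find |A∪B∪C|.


|A∪B∪C| = 43+56+40-10-22-21+3 = 89

|A∪B∪C| = 89


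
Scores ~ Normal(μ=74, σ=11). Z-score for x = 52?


z = (x - μ)/σ = (52 - 74)/11 = -2.0

z = -2.0


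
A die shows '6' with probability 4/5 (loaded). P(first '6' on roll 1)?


Geometric: P(X=1) = (1-p)^(k-1)×p = (1/5)^0×4/5 = 4/5

P(X=1) = 4/5 ≈ 80.00%


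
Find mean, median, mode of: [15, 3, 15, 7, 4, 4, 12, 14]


Sorted: [3, 4, 4, 7, 12, 14, 15, 15]
Mean = 74/8 = 37/4
Median = 19/2
Freq: {15: 2, 3: 1, 7: 1, 4: 2, 12: 1, 14: 1}
Mode: [4, 15]

Mean=37/4, Median=19/2, Mode=[4, 15]


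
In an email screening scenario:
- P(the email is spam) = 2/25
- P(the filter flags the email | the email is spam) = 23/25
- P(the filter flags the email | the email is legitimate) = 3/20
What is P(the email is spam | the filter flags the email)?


Using Bayes' theorem:
P(A|B) = P(B|A)·P(A) / P(B)

P(the filter flags the email) = 23/25 × 2/25 + 3/20 × 23/25
= 46/625 + 69/500 = 529/2500

P(the email is spam|the filter flags the email) = (46/625) / (529/2500) = 8/23

P(the email is spam|the filter flags the email) = 8/23 ≈ 34.78%


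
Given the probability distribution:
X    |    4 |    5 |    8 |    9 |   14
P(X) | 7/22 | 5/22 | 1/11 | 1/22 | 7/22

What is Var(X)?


E[X] = 8
E[X²] = 909/11
Var(X) = E[X²] - (E[X])² = 909/11 - 64 = 205/11

Var(X) = 205/11 ≈ 18.6364


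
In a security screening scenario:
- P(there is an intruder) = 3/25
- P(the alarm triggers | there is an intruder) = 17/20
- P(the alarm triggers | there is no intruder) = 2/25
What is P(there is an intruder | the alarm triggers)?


Using Bayes' theorem:
P(A|B) = P(B|A)·P(A) / P(B)

P(the alarm triggers) = 17/20 × 3/25 + 2/25 × 22/25
= 51/500 + 44/625 = 431/2500

P(there is an intruder|the alarm triggers) = (51/500) / (431/2500) = 255/431

P(there is an intruder|the alarm triggers) = 255/431 ≈ 59.16%


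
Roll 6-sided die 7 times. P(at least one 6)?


P(no 6)^7 = (5/6)^7 = 78125/279936
P(≥1) = 1 - 78125/279936 = 201811/279936

P = 201811/279936 ≈ 72.09%


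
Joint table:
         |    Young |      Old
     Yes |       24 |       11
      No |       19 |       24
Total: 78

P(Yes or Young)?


P(Yes∨Young) = P(Yes) + P(Young) - P(Yes∧Young)
= (35 + 43 - 24)/78 = 54/78 = 9/13

P = 9/13 ≈ 69.23%


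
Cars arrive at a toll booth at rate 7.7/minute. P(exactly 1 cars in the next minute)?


Poisson(λ=7.7): P(X=1) = e^(-λ)×λ^k/k!
= e^(-7.7) × 7.7^1 / 1!
≈ 0.0004528271829 × 7.7 / 1 ≈ 0.003487

P(X=1) ≈ 0.003487 ≈ 0.35%


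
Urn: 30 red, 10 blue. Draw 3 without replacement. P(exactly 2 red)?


Hypergeometric: C(30,2)×C(10,1)/C(40,3)
= 435×10/9880 = 435/988

P(X=2) = 435/988 ≈ 44.03%


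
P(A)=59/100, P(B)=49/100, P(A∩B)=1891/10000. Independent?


P(A)×P(B) = 2891/10000
P(A∩B) = 1891/10000
Not equal → NOT independent

No, not independent


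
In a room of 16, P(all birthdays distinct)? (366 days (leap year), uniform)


P(all different) = Π(366-i)/366 for i=0..15
= (366/366)×(365/366)×...×(351/366)
= 0.717059

P ≈ 0.7171 ≈ 71.71%


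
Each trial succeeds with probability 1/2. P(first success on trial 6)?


Geometric: P(X=6) = (1-p)^(k-1)×p = (1/2)^5×1/2 = 1/64

P(X=6) = 1/64 ≈ 1.56%


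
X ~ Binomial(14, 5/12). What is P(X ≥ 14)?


P(X ≥ 14) = Σ P(X=i) for i=14..14
P(X=14) = 6103515625/1283918464548864
Sum = 6103515625/1283918464548864

P(X ≥ 14) = 6103515625/1283918464548864 ≈ 0.00%


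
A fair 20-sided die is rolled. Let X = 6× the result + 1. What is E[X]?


E[die] = (1+20)/2 = 21/2
E[X] = 6×21/2 + 1 = 64

E[X] = 64


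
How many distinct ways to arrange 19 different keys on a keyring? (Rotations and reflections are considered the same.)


Free circular arrangements: rotations and reflections both identified.
(n-1)!/2 = 18!/2 = 6402373705728000/2 = 3201186852864000

3201186852864000


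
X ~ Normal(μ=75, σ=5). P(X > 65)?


z = (65-75)/5 = -2.0
P(X > 65) = 1 - P(Z ≤ -2.0) = 1 - 0.0228 = 0.9772

P(X > 65) ≈ 0.9772


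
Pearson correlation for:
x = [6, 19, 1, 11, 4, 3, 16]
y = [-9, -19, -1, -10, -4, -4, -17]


n=7, Σx=60, Σy=-64, Σxy=-826, Σx²=800, Σy²=864
r = (7×(-826) - 60×(-64))/√((7×800 - 60²)(7×864 - (-64)²))
= -1942/√(2000×1952) = -1942/√3904000 ≈ -1942/1975.8542 ≈ -0.9829

r ≈ -0.9829


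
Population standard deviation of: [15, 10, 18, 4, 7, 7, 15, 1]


Mean = 77/8
  (15-77/8)²=1849/64
  (10-77/8)²=9/64
  (18-77/8)²=4489/64
  (4-77/8)²=2025/64
  (7-77/8)²=441/64
  (7-77/8)²=441/64
  (15-77/8)²=1849/64
  (1-77/8)²=4761/64
Σ(x-μ)² = 1983/8
σ² = (1983/8)/8 = 1983/64

σ = √(1983/64) ≈ 5.5664


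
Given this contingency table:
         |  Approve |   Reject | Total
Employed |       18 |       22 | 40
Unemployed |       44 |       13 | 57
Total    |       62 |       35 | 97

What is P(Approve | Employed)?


P(Approve | Employed) = 18/(18+22) = 18/40 = 9/20

P(Approve|Employed) = 9/20 ≈ 45.00%


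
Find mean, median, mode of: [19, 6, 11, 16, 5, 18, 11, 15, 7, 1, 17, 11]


Sorted: [1, 5, 6, 7, 11, 11, 11, 15, 16, 17, 18, 19]
Mean = 137/12
Median = 11
Freq: {19: 1, 6: 1, 11: 3, 16: 1, 5: 1, 18: 1, 15: 1, 7: 1, 1: 1, 17: 1}
Mode: [11]

Mean=137/12, Median=11, Mode=11


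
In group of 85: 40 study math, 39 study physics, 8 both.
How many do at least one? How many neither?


|A∪B| = 40+39-8 = 71
Neither = 85-71 = 14

At least one: 71; Neither: 14


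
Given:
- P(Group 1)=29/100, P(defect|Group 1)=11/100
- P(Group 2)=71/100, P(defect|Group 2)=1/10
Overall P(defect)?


P(B) = Σ P(B|Aᵢ)×P(Aᵢ)
  11/100×29/100 = 319/10000
  1/10×71/100 = 71/1000
Sum = 1029/10000

P(defect) = 1029/10000 ≈ 10.29%


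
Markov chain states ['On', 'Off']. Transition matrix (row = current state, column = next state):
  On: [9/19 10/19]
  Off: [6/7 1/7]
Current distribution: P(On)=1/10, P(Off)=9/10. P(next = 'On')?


P(next=On) = Σᵢ P(now=i)×P(i→On)
= 1/10×9/19 + 9/10×6/7
= 9/190 + 27/35 = 1089/1330

P = 1089/1330 ≈ 0.8188


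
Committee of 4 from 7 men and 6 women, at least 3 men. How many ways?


Count by #men:
  3M,1W: C(7,3)×C(6,1)=210
  4M,0W: C(7,4)×C(6,0)=35
Total = 245

245


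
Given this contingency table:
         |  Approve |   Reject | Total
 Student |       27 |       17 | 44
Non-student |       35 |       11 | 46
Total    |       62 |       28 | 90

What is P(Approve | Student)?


P(Approve | Student) = 27/(27+17) = 27/44

P(Approve|Student) = 27/44 ≈ 61.36%


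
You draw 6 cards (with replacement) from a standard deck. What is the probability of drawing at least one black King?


P(not a black King) = 50/52 = 25/26
P(none in 6 draws) = (25/26)^6 = 244140625/308915776
P(≥1 black King) = 1 - 244140625/308915776 = 64775151/308915776

P = 64775151/308915776 ≈ 20.97%


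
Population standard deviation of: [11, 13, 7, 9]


Mean = 40/4 = 10
  (11-10)²=1
  (13-10)²=9
  (7-10)²=9
  (9-10)²=1
Σ(x-μ)² = 20
σ² = 20/4 = 5

σ = √(5) ≈ 2.2361


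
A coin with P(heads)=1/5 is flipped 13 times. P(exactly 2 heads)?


Binomial: P(X=2) = C(13,2)×p^2×(1-p)^11
= 78 × 1/25 × 4194304/48828125 = 327155712/1220703125

P(X=2) = 327155712/1220703125 ≈ 26.80%


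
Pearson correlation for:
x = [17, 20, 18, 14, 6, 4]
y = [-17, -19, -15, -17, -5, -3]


n=6, Σx=79, Σy=-76, Σxy=-1219, Σx²=1261, Σy²=1198
r = (6×(-1219) - 79×(-76))/√((6×1261 - 79²)(6×1198 - (-76)²))
= -1310/√(1325×1412) = -1310/√1870900 ≈ -1310/1367.8085 ≈ -0.9577

r ≈ -0.9577


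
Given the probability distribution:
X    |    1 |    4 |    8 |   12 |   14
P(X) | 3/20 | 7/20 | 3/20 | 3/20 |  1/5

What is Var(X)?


E[X] = 147/20
E[X²] = 1523/20
Var(X) = E[X²] - (E[X])² = 1523/20 - 21609/400 = 8851/400

Var(X) = 8851/400 ≈ 22.1275


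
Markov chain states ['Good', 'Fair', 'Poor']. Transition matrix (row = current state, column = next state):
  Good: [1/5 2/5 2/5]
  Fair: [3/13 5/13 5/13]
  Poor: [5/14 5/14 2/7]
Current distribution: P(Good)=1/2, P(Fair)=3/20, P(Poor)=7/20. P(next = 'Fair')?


P(next=Fair) = Σᵢ P(now=i)×P(i→Fair)
= 1/2×2/5 + 3/20×5/13 + 7/20×5/14
= 1/5 + 3/52 + 1/8 = 199/520

P = 199/520 ≈ 0.3827


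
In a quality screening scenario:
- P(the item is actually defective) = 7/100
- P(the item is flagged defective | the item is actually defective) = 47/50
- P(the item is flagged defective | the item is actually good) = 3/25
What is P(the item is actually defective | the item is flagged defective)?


Using Bayes' theorem:
P(A|B) = P(B|A)·P(A) / P(B)

P(the item is flagged defective) = 47/50 × 7/100 + 3/25 × 93/100
= 329/5000 + 279/2500 = 887/5000

P(the item is actually defective|the item is flagged defective) = (329/5000) / (887/5000) = 329/887

P(the item is actually defective|the item is flagged defective) = 329/887 ≈ 37.09%


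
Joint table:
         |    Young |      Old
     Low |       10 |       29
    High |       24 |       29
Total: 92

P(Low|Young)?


P(Low|Young) = 10/(10+24) = 10/34 = 5/17

P = 5/17 ≈ 29.41%


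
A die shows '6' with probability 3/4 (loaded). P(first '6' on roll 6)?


Geometric: P(X=6) = (1-p)^(k-1)×p = (1/4)^5×3/4 = 3/4096

P(X=6) = 3/4096 ≈ 0.07%


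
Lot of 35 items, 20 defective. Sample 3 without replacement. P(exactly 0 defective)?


Hypergeometric: C(20,0)×C(15,3)/C(35,3)
= 1×455/6545 = 13/187

P(X=0) = 13/187 ≈ 6.95%


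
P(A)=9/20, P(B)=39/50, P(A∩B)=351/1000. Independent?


P(A)×P(B) = 351/1000
P(A∩B) = 351/1000
Equal ✓ → Independent

Yes, independent


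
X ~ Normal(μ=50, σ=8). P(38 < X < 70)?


z₁=(38-50)/8=-1.5, z₂=(70-50)/8=2.5
P = Φ(2.5) - Φ(-1.5) = 0.993790 - 0.066807 = 0.926983 ≈ 0.9270

P(38 < X < 70) ≈ 0.9270


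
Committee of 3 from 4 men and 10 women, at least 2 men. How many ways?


Count by #men:
  2M,1W: C(4,2)×C(10,1)=60
  3M,0W: C(4,3)×C(10,0)=4
Total = 64

64


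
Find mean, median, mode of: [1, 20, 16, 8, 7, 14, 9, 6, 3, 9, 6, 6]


Sorted: [1, 3, 6, 6, 6, 7, 8, 9, 9, 14, 16, 20]
Mean = 105/12 = 35/4
Median = 15/2
Freq: {1: 1, 20: 1, 16: 1, 8: 1, 7: 1, 14: 1, 9: 2, 6: 3, 3: 1}
Mode: [6]

Mean=35/4, Median=15/2, Mode=6


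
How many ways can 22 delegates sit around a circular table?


Circular arrangements of 22 distinct objects: fix one position to break rotational symmetry.
(n-1)! = 21! = 51090942171709440000

51090942171709440000


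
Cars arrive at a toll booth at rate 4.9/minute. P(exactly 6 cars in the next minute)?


Poisson(λ=4.9): P(X=6) = e^(-λ)×λ^k/k!
= e^(-4.9) × 4.9^6 / 6!
≈ 0.007446583071 × 13841.287201 / 720 ≈ 0.143153

P(X=6) ≈ 0.143153 ≈ 14.32%


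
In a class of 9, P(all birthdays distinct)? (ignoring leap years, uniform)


P(all different) = Π(365-i)/365 for i=0..8
= (365/365)×(364/365)×...×(357/365)
= 0.905376

P ≈ 0.9054 ≈ 90.54%


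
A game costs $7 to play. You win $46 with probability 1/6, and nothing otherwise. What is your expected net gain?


E[gain] = (46-7)×1/6 + (-7)×5/6
= 13/2 - 35/6 = 2/3

Expected net gain = $2/3 ≈ $0.67


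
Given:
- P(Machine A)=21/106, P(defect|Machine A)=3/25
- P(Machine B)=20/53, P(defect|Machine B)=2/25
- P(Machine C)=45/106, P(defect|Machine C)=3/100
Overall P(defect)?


P(B) = Σ P(B|Aᵢ)×P(Aᵢ)
  3/25×21/106 = 63/2650
  2/25×20/53 = 8/265
  3/100×45/106 = 27/2120
Sum = 707/10600

P(defect) = 707/10600 ≈ 6.67%


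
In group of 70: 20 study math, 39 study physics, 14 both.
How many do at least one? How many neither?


|A∪B| = 20+39-14 = 45
Neither = 70-45 = 25

At least one: 45; Neither: 25


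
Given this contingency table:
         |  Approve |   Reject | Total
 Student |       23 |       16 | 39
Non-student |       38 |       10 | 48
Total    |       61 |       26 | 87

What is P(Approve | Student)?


P(Approve | Student) = 23/(23+16) = 23/39

P(Approve|Student) = 23/39 ≈ 58.97%


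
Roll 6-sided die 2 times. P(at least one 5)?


P(no 5)^2 = (5/6)^2 = 25/36
P(≥1) = 1 - 25/36 = 11/36

P = 11/36 ≈ 30.56%


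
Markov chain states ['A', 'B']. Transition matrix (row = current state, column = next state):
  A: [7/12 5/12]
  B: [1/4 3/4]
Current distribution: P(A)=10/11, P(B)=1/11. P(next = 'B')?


P(next=B) = Σᵢ P(now=i)×P(i→B)
= 10/11×5/12 + 1/11×3/4
= 25/66 + 3/44 = 59/132

P = 59/132 ≈ 0.4470


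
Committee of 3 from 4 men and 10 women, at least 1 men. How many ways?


Count by #men:
  1M,2W: C(4,1)×C(10,2)=180
  2M,1W: C(4,2)×C(10,1)=60
  3M,0W: C(4,3)×C(10,0)=4
Total = 244

244


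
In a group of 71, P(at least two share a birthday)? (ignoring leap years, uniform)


P(all different) = Π(365-i)/365 for i=0..70
= 0.000679
P(match) = 1 - 0.000679 = 0.999321

P ≈ 0.9993 ≈ 99.93%


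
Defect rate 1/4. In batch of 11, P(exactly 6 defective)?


Binomial: P(X=6) = C(11,6)×p^6×(1-p)^5
= 462 × 1/4096 × 243/1024 = 56133/2097152

P(X=6) = 56133/2097152 ≈ 2.68%


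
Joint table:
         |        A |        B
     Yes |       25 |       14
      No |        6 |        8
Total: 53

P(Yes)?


P(Yes) = (25+14)/53 = 39/53

P(Yes) = 39/53 ≈ 73.58%


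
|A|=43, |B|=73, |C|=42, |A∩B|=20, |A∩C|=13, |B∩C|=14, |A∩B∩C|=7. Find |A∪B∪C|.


|A∪B∪C| = 43+73+42-20-13-14+7 = 118

|A∪B∪C| = 118


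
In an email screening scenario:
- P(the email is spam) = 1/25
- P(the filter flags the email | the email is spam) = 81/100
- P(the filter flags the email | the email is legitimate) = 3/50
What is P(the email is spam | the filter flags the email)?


Using Bayes' theorem:
P(A|B) = P(B|A)·P(A) / P(B)

P(the filter flags the email) = 81/100 × 1/25 + 3/50 × 24/25
= 81/2500 + 36/625 = 9/100

P(the email is spam|the filter flags the email) = (81/2500) / (9/100) = 9/25

P(the email is spam|the filter flags the email) = 9/25 ≈ 36.00%


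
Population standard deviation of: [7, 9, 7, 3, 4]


Mean = 30/5 = 6
  (7-6)²=1
  (9-6)²=9
  (7-6)²=1
  (3-6)²=9
  (4-6)²=4
Σ(x-μ)² = 24
σ² = 24/5

σ = √(24/5) ≈ 2.1909


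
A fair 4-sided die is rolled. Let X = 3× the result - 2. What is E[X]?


E[die] = (1+4)/2 = 5/2
E[X] = 3×5/2 - 2 = 11/2

E[X] = 11/2


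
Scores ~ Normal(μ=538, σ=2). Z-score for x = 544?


z = (x - μ)/σ = (544 - 538)/2 = 3.0

z = 3.0
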